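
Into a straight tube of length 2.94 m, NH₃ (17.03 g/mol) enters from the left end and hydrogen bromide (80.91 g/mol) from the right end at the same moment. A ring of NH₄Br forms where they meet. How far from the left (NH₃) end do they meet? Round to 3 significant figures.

2.02 m

Graham's law gives d_NH₃/d_HBr = rate_NH₃/rate_HBr = √(M_HBr/M_NH₃) = √(80.91/17.03) = 2.180.
With d_NH₃ + d_HBr = 2.94 m, d_HBr = 2.94/(1 + 2.180) = 0.9246 m.
d_NH₃ = 2.94 − 0.9246 = 2.02 m.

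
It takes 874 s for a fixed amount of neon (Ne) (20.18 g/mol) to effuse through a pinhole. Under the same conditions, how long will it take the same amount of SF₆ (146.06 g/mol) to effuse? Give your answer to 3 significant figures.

2350 s

Using Graham's law: t_SF₆/t_Ne = √(M_SF₆/M_Ne) = √(146.06/20.18) = √7.238 = 2.690.
So the time for SF₆ is 874 × 2.690 = 2350 s.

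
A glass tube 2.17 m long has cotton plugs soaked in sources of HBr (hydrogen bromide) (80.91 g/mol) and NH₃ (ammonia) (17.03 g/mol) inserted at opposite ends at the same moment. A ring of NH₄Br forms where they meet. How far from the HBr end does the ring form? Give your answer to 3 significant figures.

0.682 m

The fronts meet when d_HBr + d_NH₃ = L with d_HBr/d_NH₃ = √(M_NH₃/M_HBr) (Graham's law). Here √(M_NH₃/M_HBr) = √(17.03/80.91) = 0.4588.
With d_HBr + d_NH₃ = 2.17 m, d_NH₃ = 2.17/(1 + 0.4588) = 1.488 m.
d_HBr = 2.17 − 1.488 = 0.682 m.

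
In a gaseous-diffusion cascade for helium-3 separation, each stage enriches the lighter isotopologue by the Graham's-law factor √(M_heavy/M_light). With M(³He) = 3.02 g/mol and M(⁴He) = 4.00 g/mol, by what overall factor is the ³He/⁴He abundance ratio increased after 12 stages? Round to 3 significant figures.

The single-stage factor is √(M_heavy/M_light), so 12 stages give [√(4.00/3.02)]^12 = (4.00/3.02)^(12/2).
= 1.32450^6 = 5.40.

5.40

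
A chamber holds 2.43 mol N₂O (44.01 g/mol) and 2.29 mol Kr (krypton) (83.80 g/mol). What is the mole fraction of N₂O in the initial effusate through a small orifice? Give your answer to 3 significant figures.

Effusion rate of each component ∝ n_i/√M_i (partial pressure × 1/√M).
x_N₂O(eff) = (n_N₂O/√M_N₂O) / (n_N₂O/√M_N₂O + n_Kr/√M_Kr)
= (2.43/√44.01) / (2.43/√44.01 + 2.29/√83.80) = 0.3663/(0.3663 + 0.2502) = 0.594.

0.594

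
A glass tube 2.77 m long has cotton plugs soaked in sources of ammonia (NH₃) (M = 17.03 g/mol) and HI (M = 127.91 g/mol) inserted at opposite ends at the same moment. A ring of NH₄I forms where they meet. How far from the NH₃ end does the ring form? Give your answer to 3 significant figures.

In equal time, each gas travels a distance ∝ its rate ∝ 1/√M, so d_NH₃/d_HI = √(M_HI/M_NH₃) = √(127.91/17.03) = 2.741.
With d_NH₃ + d_HI = 2.77 m, d_HI = 2.77/(1 + 2.741) = 0.7405 m.
d_NH₃ = 2.77 − 0.7405 = 2.03 m.

2.03 m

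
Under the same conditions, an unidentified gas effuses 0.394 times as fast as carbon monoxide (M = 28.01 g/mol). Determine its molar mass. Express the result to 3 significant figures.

180 g/mol

Since effusion rate ∝ 1/√M, rate_X/rate_CO = √(M_CO/M_X).
0.394 = √(28.01/M_X)
M_X = 28.01 / 0.394² = 28.01 / 0.1552 = 180 g/mol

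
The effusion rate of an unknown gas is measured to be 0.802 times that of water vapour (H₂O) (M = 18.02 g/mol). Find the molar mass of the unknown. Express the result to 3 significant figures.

Using Graham's law: rate_X/rate_H₂O = √(M_H₂O/M_X).
0.802 = √(18.02/M_X)
M_X = 18.02 / 0.802² = 18.02 / 0.6432 = 28.0 g/mol

28.0 g/mol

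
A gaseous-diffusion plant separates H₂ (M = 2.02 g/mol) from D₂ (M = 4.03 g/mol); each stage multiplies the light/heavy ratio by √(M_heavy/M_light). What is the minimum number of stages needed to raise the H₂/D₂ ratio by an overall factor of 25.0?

With α = √(4.03/2.02) per stage, ln α = ½ ln(1.99505) = 0.3453.
Need α^N ≥ 25.0 ⇒ N ≥ ln(25.0) / ln α = 3.219 / 0.3453 = 9.32.
So at least 10 stages are needed.

10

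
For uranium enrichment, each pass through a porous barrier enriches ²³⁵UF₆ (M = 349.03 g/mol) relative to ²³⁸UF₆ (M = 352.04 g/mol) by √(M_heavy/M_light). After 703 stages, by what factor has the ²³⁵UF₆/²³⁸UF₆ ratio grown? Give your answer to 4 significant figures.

20.46

The single-stage factor is √(M_heavy/M_light), so 703 stages give [√(352.04/349.03)]^703 = (352.04/349.03)^(703/2).
= 1.00862^(703/2) = 20.46.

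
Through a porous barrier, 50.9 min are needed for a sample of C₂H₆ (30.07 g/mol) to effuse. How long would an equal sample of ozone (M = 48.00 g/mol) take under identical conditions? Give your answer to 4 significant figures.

Graham's law gives t_O₃/t_C₂H₆ = √(M_O₃/M_C₂H₆) = √(48.00/30.07) = √1.596 = 1.263.
So the time for O₃ is 50.9 × 1.263 = 64.31 min.

64.31 min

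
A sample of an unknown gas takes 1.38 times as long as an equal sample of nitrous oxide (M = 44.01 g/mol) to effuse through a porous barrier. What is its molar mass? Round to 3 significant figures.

83.8 g/mol

By Graham's law, t_X/t_N₂O = √(M_X/M_N₂O).
1.38 = √(M_X/44.01)
M_X = 44.01 × 1.38² = 44.01 × 1.904 = 83.8 g/mol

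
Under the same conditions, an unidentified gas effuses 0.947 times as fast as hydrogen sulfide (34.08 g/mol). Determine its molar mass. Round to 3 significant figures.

38.0 g/mol

Using Graham's law: rate_X/rate_H₂S = √(M_H₂S/M_X).
0.947 = √(34.08/M_X)
M_X = 34.08 / 0.947² = 34.08 / 0.8968 = 38.0 g/mol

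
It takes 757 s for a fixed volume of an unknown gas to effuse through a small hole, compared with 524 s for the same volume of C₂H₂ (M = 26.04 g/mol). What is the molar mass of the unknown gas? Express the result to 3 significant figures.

Graham's law gives t_X/t_C₂H₂ = √(M_X/M_C₂H₂).
757/524 = 1.445 = √(M_X/26.04)
M_X = 26.04 × 1.445² = 26.04 × 2.087 = 54.3 g/mol

54.3 g/mol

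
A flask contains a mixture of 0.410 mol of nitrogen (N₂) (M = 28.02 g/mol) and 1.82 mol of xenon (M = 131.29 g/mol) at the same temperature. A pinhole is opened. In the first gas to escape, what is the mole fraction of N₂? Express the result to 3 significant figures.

0.328

Each component's effusion rate ∝ (its partial pressure)·(1/√M) ∝ n_i/√M_i.
x_N₂(eff) = (n_N₂/√M_N₂) / (n_N₂/√M_N₂ + n_Xe/√M_Xe)
= (0.410/√28.02) / (0.410/√28.02 + 1.82/√131.29) = 0.07746/(0.07746 + 0.1588) = 0.328.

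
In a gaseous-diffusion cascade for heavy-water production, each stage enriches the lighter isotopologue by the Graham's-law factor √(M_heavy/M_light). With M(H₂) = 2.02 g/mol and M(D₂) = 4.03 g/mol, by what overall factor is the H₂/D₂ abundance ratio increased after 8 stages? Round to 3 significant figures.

15.8

Overall factor = α^8 with α = √(4.03/2.02), i.e. (4.03/2.02)^(8/2).
= 1.99505^4 = 15.8.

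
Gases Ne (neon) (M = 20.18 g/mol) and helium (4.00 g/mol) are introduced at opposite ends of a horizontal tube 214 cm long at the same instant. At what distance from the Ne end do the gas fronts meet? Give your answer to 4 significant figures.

65.93 cm

The fronts meet when d_Ne + d_He = L with d_Ne/d_He = √(M_He/M_Ne) (Graham's law). Here √(M_He/M_Ne) = √(4.00/20.18) = 0.4452.
With d_Ne + d_He = 214 cm, d_He = 214/(1 + 0.4452) = 148.1 cm.
d_Ne = 214 − 148.1 = 65.93 cm.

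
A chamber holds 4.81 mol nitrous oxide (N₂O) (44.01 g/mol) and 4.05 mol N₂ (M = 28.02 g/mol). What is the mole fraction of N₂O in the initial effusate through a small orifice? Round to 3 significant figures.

The effusion rate of species i is ∝ p_i/√M_i ∝ n_i/√M_i.
x_N₂O(eff) = (n_N₂O/√M_N₂O) / (n_N₂O/√M_N₂O + n_N₂/√M_N₂)
= (4.81/√44.01) / (4.81/√44.01 + 4.05/√28.02) = 0.7251/(0.7251 + 0.7651) = 0.487.

0.487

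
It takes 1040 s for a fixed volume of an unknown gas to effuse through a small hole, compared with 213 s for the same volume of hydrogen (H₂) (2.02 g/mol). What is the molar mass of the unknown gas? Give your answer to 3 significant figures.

By Graham's law, t_X/t_H₂ = √(M_X/M_H₂).
1040/213 = 4.883 = √(M_X/2.02)
M_X = 2.02 × 4.883² = 2.02 × 23.84 = 48.2 g/mol

48.2 g/mol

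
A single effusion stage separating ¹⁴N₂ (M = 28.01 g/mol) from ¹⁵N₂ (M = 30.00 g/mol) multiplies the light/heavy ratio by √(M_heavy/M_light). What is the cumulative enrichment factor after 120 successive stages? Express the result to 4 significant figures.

Overall factor = α^120 with α = √(30.00/28.01), i.e. (30.00/28.01)^(120/2).
= 1.07105^60 = 61.45.

61.45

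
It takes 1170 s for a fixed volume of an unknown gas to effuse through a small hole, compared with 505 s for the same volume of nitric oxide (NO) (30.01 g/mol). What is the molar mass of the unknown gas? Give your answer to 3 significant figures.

161 g/mol

By Graham's law, t_X/t_NO = √(M_X/M_NO).
1170/505 = 2.317 = √(M_X/30.01)
M_X = 30.01 × 2.317² = 30.01 × 5.368 = 161 g/mol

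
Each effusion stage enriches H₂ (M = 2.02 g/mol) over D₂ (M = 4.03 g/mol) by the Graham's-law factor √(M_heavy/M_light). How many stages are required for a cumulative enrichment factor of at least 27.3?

10

With α = √(4.03/2.02) per stage, ln α = ½ ln(1.99505) = 0.3453.
Need α^N ≥ 27.3 ⇒ N ≥ ln(27.3) / ln α = 3.307 / 0.3453 = 9.58.
Minimum whole number of stages: N = 10.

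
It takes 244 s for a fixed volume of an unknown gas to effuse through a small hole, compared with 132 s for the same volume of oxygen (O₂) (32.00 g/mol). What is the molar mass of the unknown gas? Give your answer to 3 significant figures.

109 g/mol

Graham's law gives t_X/t_O₂ = √(M_X/M_O₂).
244/132 = 1.848 = √(M_X/32.00)
M_X = 32.00 × 1.848² = 32.00 × 3.417 = 109 g/mol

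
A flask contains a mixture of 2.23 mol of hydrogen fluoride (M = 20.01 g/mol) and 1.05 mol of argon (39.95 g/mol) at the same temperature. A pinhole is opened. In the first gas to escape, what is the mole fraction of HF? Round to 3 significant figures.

Each component's effusion rate ∝ (its partial pressure)·(1/√M) ∝ n_i/√M_i.
Mole fraction of HF in the effusate = (n_HF/√M_HF) / (n_HF/√M_HF + n_Ar/√M_Ar)
= (2.23/√20.01) / (2.23/√20.01 + 1.05/√39.95) = 0.4985/(0.4985 + 0.1661) = 0.750.

0.750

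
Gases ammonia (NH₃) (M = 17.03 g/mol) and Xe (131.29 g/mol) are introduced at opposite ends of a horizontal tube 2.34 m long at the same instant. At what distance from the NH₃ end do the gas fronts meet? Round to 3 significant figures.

1.72 m

The fronts meet when d_NH₃ + d_Xe = L with d_NH₃/d_Xe = √(M_Xe/M_NH₃) (Graham's law). Here √(M_Xe/M_NH₃) = √(131.29/17.03) = 2.777.
With d_NH₃ + d_Xe = 2.34 m, d_Xe = 2.34/(1 + 2.777) = 0.6196 m.
d_NH₃ = 2.34 − 0.6196 = 1.72 m.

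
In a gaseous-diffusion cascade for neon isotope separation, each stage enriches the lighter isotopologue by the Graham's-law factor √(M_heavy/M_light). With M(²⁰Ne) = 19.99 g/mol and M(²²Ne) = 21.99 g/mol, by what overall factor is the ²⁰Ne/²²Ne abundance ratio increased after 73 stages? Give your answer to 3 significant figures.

32.5

After 73 stages the ratio has grown by (√(21.99/19.99))^73 = (21.99/19.99)^(73/2).
= 1.10005^(73/2) = 32.5.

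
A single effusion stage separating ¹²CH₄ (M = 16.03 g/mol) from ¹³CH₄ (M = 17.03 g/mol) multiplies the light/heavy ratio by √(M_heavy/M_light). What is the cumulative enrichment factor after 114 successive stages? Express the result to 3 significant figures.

After 114 stages the ratio has grown by (√(17.03/16.03))^114 = (17.03/16.03)^(114/2).
= 1.06238^57 = 31.5.

31.5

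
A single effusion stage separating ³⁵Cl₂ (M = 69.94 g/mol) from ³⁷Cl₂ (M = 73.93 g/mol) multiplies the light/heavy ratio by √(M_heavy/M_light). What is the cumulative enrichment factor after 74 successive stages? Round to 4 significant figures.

7.790

After 74 stages the ratio has grown by (√(73.93/69.94))^74 = (73.93/69.94)^(74/2).
= 1.05705^37 = 7.790.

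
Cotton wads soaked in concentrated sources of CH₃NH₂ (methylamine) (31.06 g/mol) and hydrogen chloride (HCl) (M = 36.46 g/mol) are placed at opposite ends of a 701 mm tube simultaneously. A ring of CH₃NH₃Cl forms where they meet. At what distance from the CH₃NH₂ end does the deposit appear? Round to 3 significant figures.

365 mm

In equal time, each gas travels a distance ∝ its rate ∝ 1/√M, so d_CH₃NH₂/d_HCl = √(M_HCl/M_CH₃NH₂) = √(36.46/31.06) = 1.083.
With d_CH₃NH₂ + d_HCl = 701 mm, d_HCl = 701/(1 + 1.083) = 336.5 mm.
d_CH₃NH₂ = 701 − 336.5 = 365 mm.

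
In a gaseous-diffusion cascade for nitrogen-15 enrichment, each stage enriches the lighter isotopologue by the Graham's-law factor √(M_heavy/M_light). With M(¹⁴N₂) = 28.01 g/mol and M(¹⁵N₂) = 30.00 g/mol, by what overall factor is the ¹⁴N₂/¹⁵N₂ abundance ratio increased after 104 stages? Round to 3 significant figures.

35.5

Overall factor = α^104 with α = √(30.00/28.01), i.e. (30.00/28.01)^(104/2).
= 1.07105^52 = 35.5.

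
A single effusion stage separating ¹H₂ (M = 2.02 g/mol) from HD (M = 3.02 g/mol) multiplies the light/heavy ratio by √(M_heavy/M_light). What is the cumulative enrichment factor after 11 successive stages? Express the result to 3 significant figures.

After 11 stages the ratio has grown by (√(3.02/2.02))^11 = (3.02/2.02)^(11/2).
= 1.49505^(11/2) = 9.13.

9.13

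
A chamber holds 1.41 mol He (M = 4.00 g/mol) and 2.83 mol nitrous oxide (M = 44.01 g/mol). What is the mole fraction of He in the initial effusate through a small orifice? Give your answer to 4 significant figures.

Effusion rate of each component ∝ n_i/√M_i (partial pressure × 1/√M).
x_He(eff) = (n_He/√M_He) / (n_He/√M_He + n_N₂O/√M_N₂O)
= (1.41/√4.00) / (1.41/√4.00 + 2.83/√44.01) = 0.7050/(0.7050 + 0.4266) = 0.6230.

0.6230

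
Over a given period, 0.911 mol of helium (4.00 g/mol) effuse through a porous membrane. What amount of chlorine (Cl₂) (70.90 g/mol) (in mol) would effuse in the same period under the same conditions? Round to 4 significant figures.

0.2164 mol

By Graham's law, rate_Cl₂/rate_He = √(M_He/M_Cl₂) = √(4.00/70.90) = √0.05642 = 0.2375.
So the amount for Cl₂ is 0.911 × 0.2375 = 0.2164 mol.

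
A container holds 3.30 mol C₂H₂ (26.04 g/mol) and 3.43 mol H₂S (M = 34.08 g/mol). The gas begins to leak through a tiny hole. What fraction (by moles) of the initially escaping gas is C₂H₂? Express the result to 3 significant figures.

0.524

Each component's effusion rate ∝ (its partial pressure)·(1/√M) ∝ n_i/√M_i.
x_C₂H₂(eff) = (n_C₂H₂/√M_C₂H₂) / (n_C₂H₂/√M_C₂H₂ + n_H₂S/√M_H₂S)
= (3.30/√26.04) / (3.30/√26.04 + 3.43/√34.08) = 0.6467/(0.6467 + 0.5875) = 0.524.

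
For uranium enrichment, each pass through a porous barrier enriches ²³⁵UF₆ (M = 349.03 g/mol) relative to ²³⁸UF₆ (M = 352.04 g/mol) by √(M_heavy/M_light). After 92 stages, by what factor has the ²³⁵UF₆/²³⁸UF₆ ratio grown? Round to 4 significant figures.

Overall factor = α^92 with α = √(352.04/349.03), i.e. (352.04/349.03)^(92/2).
= 1.00862^46 = 1.484.

1.484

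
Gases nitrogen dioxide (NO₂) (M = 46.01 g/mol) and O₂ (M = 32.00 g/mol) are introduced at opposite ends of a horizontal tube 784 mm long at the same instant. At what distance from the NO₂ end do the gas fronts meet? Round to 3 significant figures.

357 mm

Distances travelled in equal time are proportional to diffusion rates, so d_NO₂/d_O₂ = √(M_O₂/M_NO₂) = √(32.00/46.01) = 0.8340.
With d_NO₂ + d_O₂ = 784 mm, d_O₂ = 784/(1 + 0.8340) = 427.5 mm.
d_NO₂ = 784 − 427.5 = 357 mm.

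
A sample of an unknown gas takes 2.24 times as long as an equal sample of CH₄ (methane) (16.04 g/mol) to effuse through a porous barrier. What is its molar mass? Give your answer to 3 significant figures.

80.5 g/mol

From Graham's law, t_X/t_CH₄ = √(M_X/M_CH₄).
2.24 = √(M_X/16.04)
M_X = 16.04 × 2.24² = 16.04 × 5.018 = 80.5 g/mol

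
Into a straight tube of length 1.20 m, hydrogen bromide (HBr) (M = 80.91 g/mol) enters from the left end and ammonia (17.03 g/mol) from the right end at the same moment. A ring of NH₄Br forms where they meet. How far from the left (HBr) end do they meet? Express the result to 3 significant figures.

0.377 m

Distances travelled in equal time are proportional to diffusion rates, so d_HBr/d_NH₃ = √(M_NH₃/M_HBr) = √(17.03/80.91) = 0.4588.
With d_HBr + d_NH₃ = 1.20 m, d_NH₃ = 1.20/(1 + 0.4588) = 0.8226 m.
d_HBr = 1.20 − 0.8226 = 0.377 m.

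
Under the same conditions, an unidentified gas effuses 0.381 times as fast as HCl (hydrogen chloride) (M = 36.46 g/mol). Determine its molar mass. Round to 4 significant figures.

251.2 g/mol

Since effusion rate ∝ 1/√M, rate_X/rate_HCl = √(M_HCl/M_X).
0.381 = √(36.46/M_X)
M_X = 36.46 / 0.381² = 36.46 / 0.1452 = 251.2 g/mol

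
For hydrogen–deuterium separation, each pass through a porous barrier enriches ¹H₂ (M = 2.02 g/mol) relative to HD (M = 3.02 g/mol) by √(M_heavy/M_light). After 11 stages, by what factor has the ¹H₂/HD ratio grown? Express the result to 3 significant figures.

9.13

Overall factor = α^11 with α = √(3.02/2.02), i.e. (3.02/2.02)^(11/2).
= 1.49505^(11/2) = 9.13.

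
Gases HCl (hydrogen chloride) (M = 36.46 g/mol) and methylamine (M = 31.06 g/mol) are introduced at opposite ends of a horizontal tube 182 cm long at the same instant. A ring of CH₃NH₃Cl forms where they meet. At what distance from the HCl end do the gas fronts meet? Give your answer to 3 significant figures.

Distances travelled in equal time are proportional to diffusion rates, so d_HCl/d_CH₃NH₂ = √(M_CH₃NH₂/M_HCl) = √(31.06/36.46) = 0.9230.
With d_HCl + d_CH₃NH₂ = 182 cm, d_CH₃NH₂ = 182/(1 + 0.9230) = 94.64 cm.
d_HCl = 182 − 94.64 = 87.4 cm.

87.4 cm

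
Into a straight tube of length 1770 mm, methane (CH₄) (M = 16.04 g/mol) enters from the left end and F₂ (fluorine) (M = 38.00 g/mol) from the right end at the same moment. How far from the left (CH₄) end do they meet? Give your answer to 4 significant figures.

1073 mm

The fronts meet when d_CH₄ + d_F₂ = L with d_CH₄/d_F₂ = √(M_F₂/M_CH₄) (Graham's law). Here √(M_F₂/M_CH₄) = √(38.00/16.04) = 1.539.
With d_CH₄ + d_F₂ = 1770 mm, d_F₂ = 1770/(1 + 1.539) = 697.1 mm.
d_CH₄ = 1770 − 697.1 = 1073 mm.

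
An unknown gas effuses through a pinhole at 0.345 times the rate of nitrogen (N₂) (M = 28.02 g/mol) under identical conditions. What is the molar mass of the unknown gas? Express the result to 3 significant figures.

Using Graham's law: rate_X/rate_N₂ = √(M_N₂/M_X).
0.345 = √(28.02/M_X)
M_X = 28.02 / 0.345² = 28.02 / 0.1190 = 235 g/mol

235 g/mol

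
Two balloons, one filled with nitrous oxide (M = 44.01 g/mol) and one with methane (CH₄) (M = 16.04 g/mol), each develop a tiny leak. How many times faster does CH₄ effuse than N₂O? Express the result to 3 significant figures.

1.66

Using Graham's law: rate_CH₄/rate_N₂O = √(M_N₂O/M_CH₄) = √(44.01/16.04) = √2.744 = 1.66.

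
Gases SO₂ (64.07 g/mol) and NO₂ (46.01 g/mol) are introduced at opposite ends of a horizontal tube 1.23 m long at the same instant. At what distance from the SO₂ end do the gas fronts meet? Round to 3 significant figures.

0.564 m

The fronts meet when d_SO₂ + d_NO₂ = L with d_SO₂/d_NO₂ = √(M_NO₂/M_SO₂) (Graham's law). Here √(M_NO₂/M_SO₂) = √(46.01/64.07) = 0.8474.
With d_SO₂ + d_NO₂ = 1.23 m, d_NO₂ = 1.23/(1 + 0.8474) = 0.6658 m.
d_SO₂ = 1.23 − 0.6658 = 0.564 m.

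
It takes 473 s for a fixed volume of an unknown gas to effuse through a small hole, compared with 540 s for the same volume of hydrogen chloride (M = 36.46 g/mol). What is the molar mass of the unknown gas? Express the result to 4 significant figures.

Since effusion rate ∝ 1/√M, t_X/t_HCl = √(M_X/M_HCl).
473/540 = 0.8759 = √(M_X/36.46)
M_X = 36.46 × 0.8759² = 36.46 × 0.7672 = 27.97 g/mol

27.97 g/mol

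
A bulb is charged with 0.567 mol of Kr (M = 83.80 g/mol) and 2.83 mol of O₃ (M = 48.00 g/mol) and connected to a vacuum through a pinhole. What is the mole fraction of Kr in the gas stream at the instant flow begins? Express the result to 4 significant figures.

Rate_i ∝ x_i/√M_i (Graham's law weighted by mole fraction), so the effusate composition follows n_i/√M_i.
x_Kr(eff) = (n_Kr/√M_Kr) / (n_Kr/√M_Kr + n_O₃/√M_O₃)
= (0.567/√83.80) / (0.567/√83.80 + 2.83/√48.00) = 0.06194/(0.06194 + 0.4085) = 0.1317.

0.1317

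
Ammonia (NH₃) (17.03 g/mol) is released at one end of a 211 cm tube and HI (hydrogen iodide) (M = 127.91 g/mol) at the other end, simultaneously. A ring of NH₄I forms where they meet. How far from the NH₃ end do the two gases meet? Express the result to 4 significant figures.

154.6 cm

Graham's law gives d_NH₃/d_HI = rate_NH₃/rate_HI = √(M_HI/M_NH₃) = √(127.91/17.03) = 2.741.
With d_NH₃ + d_HI = 211 cm, d_HI = 211/(1 + 2.741) = 56.41 cm.
d_NH₃ = 211 − 56.41 = 154.6 cm.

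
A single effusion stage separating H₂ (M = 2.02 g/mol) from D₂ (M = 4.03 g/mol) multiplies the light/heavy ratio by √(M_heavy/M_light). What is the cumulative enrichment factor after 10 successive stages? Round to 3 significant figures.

Each stage multiplies the ratio by α = √(4.03/2.02), so after 10 stages the overall factor is α^10 = (4.03/2.02)^(10/2).
= 1.99505^5 = 31.6.

31.6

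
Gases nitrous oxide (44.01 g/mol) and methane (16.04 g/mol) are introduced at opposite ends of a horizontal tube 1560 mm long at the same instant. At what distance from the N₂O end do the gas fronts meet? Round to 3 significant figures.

In equal time, each gas travels a distance ∝ its rate ∝ 1/√M, so d_N₂O/d_CH₄ = √(M_CH₄/M_N₂O) = √(16.04/44.01) = 0.6037.
With d_N₂O + d_CH₄ = 1560 mm, d_CH₄ = 1560/(1 + 0.6037) = 972.7 mm.
d_N₂O = 1560 − 972.7 = 587 mm.

587 mm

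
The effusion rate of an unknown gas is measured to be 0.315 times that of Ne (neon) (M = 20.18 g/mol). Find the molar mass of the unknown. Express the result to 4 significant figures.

Since effusion rate ∝ 1/√M, rate_X/rate_Ne = √(M_Ne/M_X).
0.315 = √(20.18/M_X)
M_X = 20.18 / 0.315² = 20.18 / 0.09923 = 203.4 g/mol

203.4 g/mol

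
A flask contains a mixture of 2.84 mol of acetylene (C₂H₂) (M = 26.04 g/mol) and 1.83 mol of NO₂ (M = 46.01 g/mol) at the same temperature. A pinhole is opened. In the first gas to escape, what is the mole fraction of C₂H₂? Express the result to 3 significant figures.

0.674

Effusion rate of each component ∝ n_i/√M_i (partial pressure × 1/√M).
x_C₂H₂(eff) = (n_C₂H₂/√M_C₂H₂) / (n_C₂H₂/√M_C₂H₂ + n_NO₂/√M_NO₂)
= (2.84/√26.04) / (2.84/√26.04 + 1.83/√46.01) = 0.5565/(0.5565 + 0.2698) = 0.674.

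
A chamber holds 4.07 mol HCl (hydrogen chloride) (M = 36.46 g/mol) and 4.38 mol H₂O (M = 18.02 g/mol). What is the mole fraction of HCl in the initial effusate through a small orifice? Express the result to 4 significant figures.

0.3951

Rate_i ∝ x_i/√M_i (Graham's law weighted by mole fraction), so the effusate composition follows n_i/√M_i.
Mole fraction of HCl in the effusate = (n_HCl/√M_HCl) / (n_HCl/√M_HCl + n_H₂O/√M_H₂O)
= (4.07/√36.46) / (4.07/√36.46 + 4.38/√18.02) = 0.6740/(0.6740 + 1.032) = 0.3951.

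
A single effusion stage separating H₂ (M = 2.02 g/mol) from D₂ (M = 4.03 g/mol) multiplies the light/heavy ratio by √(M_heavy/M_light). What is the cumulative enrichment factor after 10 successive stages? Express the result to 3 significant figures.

31.6

Overall factor = α^10 with α = √(4.03/2.02), i.e. (4.03/2.02)^(10/2).
= 1.99505^5 = 31.6.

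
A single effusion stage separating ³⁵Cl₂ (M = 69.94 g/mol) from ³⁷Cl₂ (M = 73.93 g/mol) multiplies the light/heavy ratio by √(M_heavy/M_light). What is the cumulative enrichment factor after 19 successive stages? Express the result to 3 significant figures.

1.69

Each stage multiplies the ratio by α = √(73.93/69.94), so after 19 stages the overall factor is α^19 = (73.93/69.94)^(19/2).
= 1.05705^(19/2) = 1.69.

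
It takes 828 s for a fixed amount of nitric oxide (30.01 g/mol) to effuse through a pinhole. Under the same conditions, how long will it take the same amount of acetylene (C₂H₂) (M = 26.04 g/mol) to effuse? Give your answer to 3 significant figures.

Graham's law gives t_C₂H₂/t_NO = √(M_C₂H₂/M_NO) = √(26.04/30.01) = √0.8677 = 0.9315.
So the time for C₂H₂ is 828 × 0.9315 = 771 s.

771 s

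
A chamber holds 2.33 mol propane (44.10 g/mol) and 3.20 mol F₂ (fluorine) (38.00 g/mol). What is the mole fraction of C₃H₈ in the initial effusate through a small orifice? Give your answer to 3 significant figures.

The effusion rate of species i is ∝ p_i/√M_i ∝ n_i/√M_i.
x_C₃H₈(eff) = (n_C₃H₈/√M_C₃H₈) / (n_C₃H₈/√M_C₃H₈ + n_F₂/√M_F₂)
= (2.33/√44.10) / (2.33/√44.10 + 3.20/√38.00) = 0.3509/(0.3509 + 0.5191) = 0.403.

0.403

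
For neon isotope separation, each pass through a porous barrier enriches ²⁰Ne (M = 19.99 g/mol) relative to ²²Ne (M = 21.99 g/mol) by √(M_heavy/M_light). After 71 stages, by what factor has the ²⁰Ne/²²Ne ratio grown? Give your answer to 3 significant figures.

29.5

Each stage multiplies the ratio by α = √(21.99/19.99), so after 71 stages the overall factor is α^71 = (21.99/19.99)^(71/2).
= 1.10005^(71/2) = 29.5.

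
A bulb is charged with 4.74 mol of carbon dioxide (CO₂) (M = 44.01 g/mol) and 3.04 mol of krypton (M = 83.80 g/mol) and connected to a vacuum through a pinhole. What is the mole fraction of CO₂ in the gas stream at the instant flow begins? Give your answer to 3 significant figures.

0.683

Rate_i ∝ x_i/√M_i (Graham's law weighted by mole fraction), so the effusate composition follows n_i/√M_i.
So x_CO₂ in the escaping gas = (n_CO₂/√M_CO₂) / Σ(n_i/√M_i)
= (4.74/√44.01) / (4.74/√44.01 + 3.04/√83.80) = 0.7145/(0.7145 + 0.3321) = 0.683.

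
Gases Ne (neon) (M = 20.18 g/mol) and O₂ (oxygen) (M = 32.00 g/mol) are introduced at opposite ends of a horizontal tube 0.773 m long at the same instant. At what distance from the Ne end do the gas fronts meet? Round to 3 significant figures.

0.431 m

The fronts meet when d_Ne + d_O₂ = L with d_Ne/d_O₂ = √(M_O₂/M_Ne) (Graham's law). Here √(M_O₂/M_Ne) = √(32.00/20.18) = 1.259.
With d_Ne + d_O₂ = 0.773 m, d_O₂ = 0.773/(1 + 1.259) = 0.3421 m.
d_Ne = 0.773 − 0.3421 = 0.431 m.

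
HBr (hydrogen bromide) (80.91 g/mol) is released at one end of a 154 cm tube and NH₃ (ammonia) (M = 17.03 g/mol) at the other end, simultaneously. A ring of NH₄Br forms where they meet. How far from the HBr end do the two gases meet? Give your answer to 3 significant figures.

48.4 cm

The fronts meet when d_HBr + d_NH₃ = L with d_HBr/d_NH₃ = √(M_NH₃/M_HBr) (Graham's law). Here √(M_NH₃/M_HBr) = √(17.03/80.91) = 0.4588.
With d_HBr + d_NH₃ = 154 cm, d_NH₃ = 154/(1 + 0.4588) = 105.6 cm.
d_HBr = 154 − 105.6 = 48.4 cm.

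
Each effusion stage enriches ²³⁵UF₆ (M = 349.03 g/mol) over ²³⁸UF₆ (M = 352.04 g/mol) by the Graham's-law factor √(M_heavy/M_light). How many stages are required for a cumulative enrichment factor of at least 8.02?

Per stage α = (352.04/349.03)^(1/2) = 1.00862^0.5, giving ln α = 0.004293.
Need α^N ≥ 8.02 ⇒ N ≥ ln(8.02) / ln α = 2.082 / 0.004293 = 484.91.
So at least 485 stages are needed.

485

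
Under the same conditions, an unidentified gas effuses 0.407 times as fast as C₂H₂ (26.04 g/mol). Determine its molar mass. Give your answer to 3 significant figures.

157 g/mol

Using Graham's law: rate_X/rate_C₂H₂ = √(M_C₂H₂/M_X).
0.407 = √(26.04/M_X)
M_X = 26.04 / 0.407² = 26.04 / 0.1656 = 157 g/mol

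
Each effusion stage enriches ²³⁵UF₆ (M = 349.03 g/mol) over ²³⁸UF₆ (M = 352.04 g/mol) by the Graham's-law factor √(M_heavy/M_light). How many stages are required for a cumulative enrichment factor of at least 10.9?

Single-stage factor α = √(352.04/349.03), so ln α = ½ ln(1.00862) = 0.004293.
Need α^N ≥ 10.9 ⇒ N ≥ ln(10.9) / ln α = 2.389 / 0.004293 = 556.37.
Minimum whole number of stages: N = 557.

557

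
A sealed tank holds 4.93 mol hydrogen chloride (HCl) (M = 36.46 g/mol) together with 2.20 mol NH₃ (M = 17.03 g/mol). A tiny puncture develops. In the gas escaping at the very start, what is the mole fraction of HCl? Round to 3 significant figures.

0.605

The effusion rate of species i is ∝ p_i/√M_i ∝ n_i/√M_i.
x_HCl(eff) = (n_HCl/√M_HCl) / (n_HCl/√M_HCl + n_NH₃/√M_NH₃)
= (4.93/√36.46) / (4.93/√36.46 + 2.20/√17.03) = 0.8165/(0.8165 + 0.5331) = 0.605.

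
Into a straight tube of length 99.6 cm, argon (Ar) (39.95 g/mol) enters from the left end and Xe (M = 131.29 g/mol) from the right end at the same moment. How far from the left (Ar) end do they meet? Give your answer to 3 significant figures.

Graham's law gives d_Ar/d_Xe = rate_Ar/rate_Xe = √(M_Xe/M_Ar) = √(131.29/39.95) = 1.813.
With d_Ar + d_Xe = 99.6 cm, d_Xe = 99.6/(1 + 1.813) = 35.41 cm.
d_Ar = 99.6 − 35.41 = 64.2 cm.

64.2 cm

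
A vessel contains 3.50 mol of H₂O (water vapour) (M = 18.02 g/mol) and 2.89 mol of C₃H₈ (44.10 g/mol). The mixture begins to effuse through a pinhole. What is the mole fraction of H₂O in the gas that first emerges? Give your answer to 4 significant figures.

Rate_i ∝ x_i/√M_i (Graham's law weighted by mole fraction), so the effusate composition follows n_i/√M_i.
Mole fraction of H₂O in the effusate = (n_H₂O/√M_H₂O) / (n_H₂O/√M_H₂O + n_C₃H₈/√M_C₃H₈)
= (3.50/√18.02) / (3.50/√18.02 + 2.89/√44.10) = 0.8245/(0.8245 + 0.4352) = 0.6545.

0.6545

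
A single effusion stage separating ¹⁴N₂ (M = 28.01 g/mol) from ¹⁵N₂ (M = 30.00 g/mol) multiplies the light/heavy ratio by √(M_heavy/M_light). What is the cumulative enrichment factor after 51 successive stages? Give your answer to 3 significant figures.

Overall factor = α^51 with α = √(30.00/28.01), i.e. (30.00/28.01)^(51/2).
= 1.07105^(51/2) = 5.76.

5.76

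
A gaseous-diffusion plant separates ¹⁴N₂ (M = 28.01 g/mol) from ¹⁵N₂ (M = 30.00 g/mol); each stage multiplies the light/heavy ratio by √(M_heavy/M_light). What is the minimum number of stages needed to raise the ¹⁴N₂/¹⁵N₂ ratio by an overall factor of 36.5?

105

Per stage α = (30.00/28.01)^(1/2) = 1.07105^0.5, giving ln α = 0.03432.
Need α^N ≥ 36.5 ⇒ N ≥ ln(36.5) / ln α = 3.597 / 0.03432 = 104.82.
Rounding up, N = 105 stages.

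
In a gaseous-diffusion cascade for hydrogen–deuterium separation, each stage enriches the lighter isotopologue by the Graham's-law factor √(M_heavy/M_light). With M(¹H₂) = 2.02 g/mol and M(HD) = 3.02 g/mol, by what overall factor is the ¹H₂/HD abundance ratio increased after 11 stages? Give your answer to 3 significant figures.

Overall factor = α^11 with α = √(3.02/2.02), i.e. (3.02/2.02)^(11/2).
= 1.49505^(11/2) = 9.13.

9.13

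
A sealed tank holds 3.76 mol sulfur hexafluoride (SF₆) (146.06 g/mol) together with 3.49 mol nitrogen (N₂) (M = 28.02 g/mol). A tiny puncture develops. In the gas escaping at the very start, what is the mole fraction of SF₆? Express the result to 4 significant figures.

The effusion rate of species i is ∝ p_i/√M_i ∝ n_i/√M_i.
Mole fraction of SF₆ in the effusate = (n_SF₆/√M_SF₆) / (n_SF₆/√M_SF₆ + n_N₂/√M_N₂)
= (3.76/√146.06) / (3.76/√146.06 + 3.49/√28.02) = 0.3111/(0.3111 + 0.6593) = 0.3206.

0.3206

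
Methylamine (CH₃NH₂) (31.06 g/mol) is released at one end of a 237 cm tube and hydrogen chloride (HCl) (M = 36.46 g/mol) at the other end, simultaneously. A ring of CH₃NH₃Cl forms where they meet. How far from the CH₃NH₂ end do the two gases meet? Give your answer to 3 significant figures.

123 cm

The fronts meet when d_CH₃NH₂ + d_HCl = L with d_CH₃NH₂/d_HCl = √(M_HCl/M_CH₃NH₂) (Graham's law). Here √(M_HCl/M_CH₃NH₂) = √(36.46/31.06) = 1.083.
With d_CH₃NH₂ + d_HCl = 237 cm, d_HCl = 237/(1 + 1.083) = 113.8 cm.
d_CH₃NH₂ = 237 − 113.8 = 123 cm.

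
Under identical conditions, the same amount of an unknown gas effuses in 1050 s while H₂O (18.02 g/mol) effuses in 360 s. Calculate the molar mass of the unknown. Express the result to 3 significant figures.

Graham's law gives t_X/t_H₂O = √(M_X/M_H₂O).
1050/360 = 2.917 = √(M_X/18.02)
M_X = 18.02 × 2.917² = 18.02 × 8.507 = 153 g/mol

153 g/mol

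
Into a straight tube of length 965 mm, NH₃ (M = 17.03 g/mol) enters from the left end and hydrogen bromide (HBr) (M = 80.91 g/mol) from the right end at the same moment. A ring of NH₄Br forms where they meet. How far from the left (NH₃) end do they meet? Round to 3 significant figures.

662 mm

The fronts meet when d_NH₃ + d_HBr = L with d_NH₃/d_HBr = √(M_HBr/M_NH₃) (Graham's law). Here √(M_HBr/M_NH₃) = √(80.91/17.03) = 2.180.
With d_NH₃ + d_HBr = 965 mm, d_HBr = 965/(1 + 2.180) = 303.5 mm.
d_NH₃ = 965 − 303.5 = 662 mm.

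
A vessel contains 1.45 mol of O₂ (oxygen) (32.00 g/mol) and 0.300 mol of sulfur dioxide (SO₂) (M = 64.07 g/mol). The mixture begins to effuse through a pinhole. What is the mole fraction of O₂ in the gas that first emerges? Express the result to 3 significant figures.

0.872

Rate_i ∝ x_i/√M_i (Graham's law weighted by mole fraction), so the effusate composition follows n_i/√M_i.
So x_O₂ in the escaping gas = (n_O₂/√M_O₂) / Σ(n_i/√M_i)
= (1.45/√32.00) / (1.45/√32.00 + 0.300/√64.07) = 0.2563/(0.2563 + 0.03748) = 0.872.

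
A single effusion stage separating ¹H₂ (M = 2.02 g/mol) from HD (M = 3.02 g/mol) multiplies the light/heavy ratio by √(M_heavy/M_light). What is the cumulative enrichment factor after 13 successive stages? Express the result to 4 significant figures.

13.65

The single-stage factor is √(M_heavy/M_light), so 13 stages give [√(3.02/2.02)]^13 = (3.02/2.02)^(13/2).
= 1.49505^(13/2) = 13.65.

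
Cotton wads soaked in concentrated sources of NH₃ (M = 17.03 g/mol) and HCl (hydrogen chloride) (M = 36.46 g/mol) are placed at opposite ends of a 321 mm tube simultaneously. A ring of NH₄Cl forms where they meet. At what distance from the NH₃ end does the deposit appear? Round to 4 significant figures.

The fronts meet when d_NH₃ + d_HCl = L with d_NH₃/d_HCl = √(M_HCl/M_NH₃) (Graham's law). Here √(M_HCl/M_NH₃) = √(36.46/17.03) = 1.463.
With d_NH₃ + d_HCl = 321 mm, d_HCl = 321/(1 + 1.463) = 130.3 mm.
d_NH₃ = 321 − 130.3 = 190.7 mm.

190.7 mm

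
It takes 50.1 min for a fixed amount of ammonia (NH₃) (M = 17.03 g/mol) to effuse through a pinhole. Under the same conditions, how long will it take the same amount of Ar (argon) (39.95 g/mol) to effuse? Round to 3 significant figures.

From Graham's law, t_Ar/t_NH₃ = √(M_Ar/M_NH₃) = √(39.95/17.03) = √2.346 = 1.532.
So the time for Ar is 50.1 × 1.532 = 76.7 min.

76.7 min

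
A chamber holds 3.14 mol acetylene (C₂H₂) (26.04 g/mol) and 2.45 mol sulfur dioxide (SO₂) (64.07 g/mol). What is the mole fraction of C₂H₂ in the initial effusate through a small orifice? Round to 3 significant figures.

0.668

Rate_i ∝ x_i/√M_i (Graham's law weighted by mole fraction), so the effusate composition follows n_i/√M_i.
x_C₂H₂(eff) = (n_C₂H₂/√M_C₂H₂) / (n_C₂H₂/√M_C₂H₂ + n_SO₂/√M_SO₂)
= (3.14/√26.04) / (3.14/√26.04 + 2.45/√64.07) = 0.6153/(0.6153 + 0.3061) = 0.668.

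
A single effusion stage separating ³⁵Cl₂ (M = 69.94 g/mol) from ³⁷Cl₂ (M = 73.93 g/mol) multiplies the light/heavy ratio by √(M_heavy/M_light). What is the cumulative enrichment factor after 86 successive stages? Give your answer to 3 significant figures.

10.9

After 86 stages the ratio has grown by (√(73.93/69.94))^86 = (73.93/69.94)^(86/2).
= 1.05705^43 = 10.9.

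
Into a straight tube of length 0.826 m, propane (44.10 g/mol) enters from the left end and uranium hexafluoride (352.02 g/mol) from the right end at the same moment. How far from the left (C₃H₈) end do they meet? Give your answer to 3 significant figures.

0.610 m

In equal time, each gas travels a distance ∝ its rate ∝ 1/√M, so d_C₃H₈/d_UF₆ = √(M_UF₆/M_C₃H₈) = √(352.02/44.10) = 2.825.
With d_C₃H₈ + d_UF₆ = 0.826 m, d_UF₆ = 0.826/(1 + 2.825) = 0.2159 m.
d_C₃H₈ = 0.826 − 0.2159 = 0.610 m.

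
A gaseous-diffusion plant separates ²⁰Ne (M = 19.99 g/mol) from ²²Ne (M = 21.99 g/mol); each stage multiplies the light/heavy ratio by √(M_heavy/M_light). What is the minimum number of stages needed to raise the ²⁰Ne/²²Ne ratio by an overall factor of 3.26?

25

Per stage α = (21.99/19.99)^(1/2) = 1.10005^0.5, giving ln α = 0.04768.
Need α^N ≥ 3.26 ⇒ N ≥ ln(3.26) / ln α = 1.182 / 0.04768 = 24.79.
So at least 25 stages are needed.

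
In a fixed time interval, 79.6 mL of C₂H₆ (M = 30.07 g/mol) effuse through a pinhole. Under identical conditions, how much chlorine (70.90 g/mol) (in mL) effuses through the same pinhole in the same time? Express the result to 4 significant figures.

Using Graham's law: rate_Cl₂/rate_C₂H₆ = √(M_C₂H₆/M_Cl₂) = √(30.07/70.90) = √0.4241 = 0.6512.
So the volume for Cl₂ is 79.6 × 0.6512 = 51.84 mL.

51.84 mL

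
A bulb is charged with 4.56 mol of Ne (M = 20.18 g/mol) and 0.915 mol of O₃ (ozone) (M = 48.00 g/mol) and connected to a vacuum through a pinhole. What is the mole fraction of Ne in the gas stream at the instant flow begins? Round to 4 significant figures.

Rate_i ∝ x_i/√M_i (Graham's law weighted by mole fraction), so the effusate composition follows n_i/√M_i.
x_Ne(eff) = (n_Ne/√M_Ne) / (n_Ne/√M_Ne + n_O₃/√M_O₃)
= (4.56/√20.18) / (4.56/√20.18 + 0.915/√48.00) = 1.015/(1.015 + 0.1321) = 0.8849.

0.8849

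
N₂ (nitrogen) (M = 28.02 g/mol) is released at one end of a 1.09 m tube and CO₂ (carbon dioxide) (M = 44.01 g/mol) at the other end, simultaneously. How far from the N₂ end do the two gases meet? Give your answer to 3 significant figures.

Distances travelled in equal time are proportional to diffusion rates, so d_N₂/d_CO₂ = √(M_CO₂/M_N₂) = √(44.01/28.02) = 1.253.
With d_N₂ + d_CO₂ = 1.09 m, d_CO₂ = 1.09/(1 + 1.253) = 0.4837 m.
d_N₂ = 1.09 − 0.4837 = 0.606 m.

0.606 m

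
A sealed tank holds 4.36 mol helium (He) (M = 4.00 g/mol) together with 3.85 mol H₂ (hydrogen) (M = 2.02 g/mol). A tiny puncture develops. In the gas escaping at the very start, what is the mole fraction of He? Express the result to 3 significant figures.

Rate_i ∝ x_i/√M_i (Graham's law weighted by mole fraction), so the effusate composition follows n_i/√M_i.
x_He(eff) = (n_He/√M_He) / (n_He/√M_He + n_H₂/√M_H₂)
= (4.36/√4.00) / (4.36/√4.00 + 3.85/√2.02) = 2.180/(2.180 + 2.709) = 0.446.

0.446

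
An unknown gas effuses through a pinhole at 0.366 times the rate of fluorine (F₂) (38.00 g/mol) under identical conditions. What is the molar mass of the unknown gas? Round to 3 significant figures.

By Graham's law, rate_X/rate_F₂ = √(M_F₂/M_X).
0.366 = √(38.00/M_X)
M_X = 38.00 / 0.366² = 38.00 / 0.1340 = 284 g/mol

284 g/mol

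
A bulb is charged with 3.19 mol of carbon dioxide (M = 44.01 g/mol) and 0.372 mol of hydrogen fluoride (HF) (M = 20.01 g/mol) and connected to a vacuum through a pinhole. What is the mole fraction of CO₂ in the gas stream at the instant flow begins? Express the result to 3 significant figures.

Each component's effusion rate ∝ (its partial pressure)·(1/√M) ∝ n_i/√M_i.
Mole fraction of CO₂ in the effusate = (n_CO₂/√M_CO₂) / (n_CO₂/√M_CO₂ + n_HF/√M_HF)
= (3.19/√44.01) / (3.19/√44.01 + 0.372/√20.01) = 0.4809/(0.4809 + 0.08316) = 0.853.

0.853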